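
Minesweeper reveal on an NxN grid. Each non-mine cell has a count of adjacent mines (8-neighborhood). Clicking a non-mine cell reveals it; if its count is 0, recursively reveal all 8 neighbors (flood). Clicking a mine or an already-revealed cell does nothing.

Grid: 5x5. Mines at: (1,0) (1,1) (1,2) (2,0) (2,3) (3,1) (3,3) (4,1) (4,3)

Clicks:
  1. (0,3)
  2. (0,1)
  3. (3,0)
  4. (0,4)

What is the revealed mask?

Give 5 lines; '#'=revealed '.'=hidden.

Answer: .#.##
...##
.....
#....
.....

Derivation:
Click 1 (0,3) count=1: revealed 1 new [(0,3)] -> total=1
Click 2 (0,1) count=3: revealed 1 new [(0,1)] -> total=2
Click 3 (3,0) count=3: revealed 1 new [(3,0)] -> total=3
Click 4 (0,4) count=0: revealed 3 new [(0,4) (1,3) (1,4)] -> total=6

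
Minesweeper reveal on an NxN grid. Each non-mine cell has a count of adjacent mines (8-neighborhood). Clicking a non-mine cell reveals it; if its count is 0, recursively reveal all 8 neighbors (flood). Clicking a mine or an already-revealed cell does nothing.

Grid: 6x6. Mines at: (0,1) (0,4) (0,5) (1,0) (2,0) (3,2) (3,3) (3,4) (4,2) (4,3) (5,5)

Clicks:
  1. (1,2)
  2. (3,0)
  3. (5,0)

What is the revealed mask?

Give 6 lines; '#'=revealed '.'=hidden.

Answer: ......
..#...
......
##....
##....
##....

Derivation:
Click 1 (1,2) count=1: revealed 1 new [(1,2)] -> total=1
Click 2 (3,0) count=1: revealed 1 new [(3,0)] -> total=2
Click 3 (5,0) count=0: revealed 5 new [(3,1) (4,0) (4,1) (5,0) (5,1)] -> total=7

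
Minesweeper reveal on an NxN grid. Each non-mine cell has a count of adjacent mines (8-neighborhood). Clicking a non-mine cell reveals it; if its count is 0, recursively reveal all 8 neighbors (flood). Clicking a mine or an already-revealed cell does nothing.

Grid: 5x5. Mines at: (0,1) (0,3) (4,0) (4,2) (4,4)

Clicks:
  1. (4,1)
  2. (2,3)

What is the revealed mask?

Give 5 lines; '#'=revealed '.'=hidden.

Answer: .....
#####
#####
#####
.#...

Derivation:
Click 1 (4,1) count=2: revealed 1 new [(4,1)] -> total=1
Click 2 (2,3) count=0: revealed 15 new [(1,0) (1,1) (1,2) (1,3) (1,4) (2,0) (2,1) (2,2) (2,3) (2,4) (3,0) (3,1) (3,2) (3,3) (3,4)] -> total=16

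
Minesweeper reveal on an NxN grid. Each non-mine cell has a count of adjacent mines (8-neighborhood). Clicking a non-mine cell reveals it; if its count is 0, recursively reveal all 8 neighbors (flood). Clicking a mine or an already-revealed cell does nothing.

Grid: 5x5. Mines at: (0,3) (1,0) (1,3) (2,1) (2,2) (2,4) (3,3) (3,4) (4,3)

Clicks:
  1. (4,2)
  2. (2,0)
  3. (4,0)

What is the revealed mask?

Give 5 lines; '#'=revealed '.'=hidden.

Click 1 (4,2) count=2: revealed 1 new [(4,2)] -> total=1
Click 2 (2,0) count=2: revealed 1 new [(2,0)] -> total=2
Click 3 (4,0) count=0: revealed 5 new [(3,0) (3,1) (3,2) (4,0) (4,1)] -> total=7

Answer: .....
.....
#....
###..
###..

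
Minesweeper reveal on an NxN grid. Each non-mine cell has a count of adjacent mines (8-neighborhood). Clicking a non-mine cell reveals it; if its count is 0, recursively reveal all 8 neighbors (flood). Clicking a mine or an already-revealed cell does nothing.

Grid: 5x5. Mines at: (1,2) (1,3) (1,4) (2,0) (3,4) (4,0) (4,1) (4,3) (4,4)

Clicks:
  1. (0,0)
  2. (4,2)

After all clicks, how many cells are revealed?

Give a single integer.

Answer: 5

Derivation:
Click 1 (0,0) count=0: revealed 4 new [(0,0) (0,1) (1,0) (1,1)] -> total=4
Click 2 (4,2) count=2: revealed 1 new [(4,2)] -> total=5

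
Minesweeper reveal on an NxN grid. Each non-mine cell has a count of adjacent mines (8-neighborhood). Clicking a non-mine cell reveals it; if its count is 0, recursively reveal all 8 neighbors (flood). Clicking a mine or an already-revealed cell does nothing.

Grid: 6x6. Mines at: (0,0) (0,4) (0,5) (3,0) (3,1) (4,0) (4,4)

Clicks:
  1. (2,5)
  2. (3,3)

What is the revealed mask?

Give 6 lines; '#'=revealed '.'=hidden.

Click 1 (2,5) count=0: revealed 17 new [(0,1) (0,2) (0,3) (1,1) (1,2) (1,3) (1,4) (1,5) (2,1) (2,2) (2,3) (2,4) (2,5) (3,2) (3,3) (3,4) (3,5)] -> total=17
Click 2 (3,3) count=1: revealed 0 new [(none)] -> total=17

Answer: .###..
.#####
.#####
..####
......
......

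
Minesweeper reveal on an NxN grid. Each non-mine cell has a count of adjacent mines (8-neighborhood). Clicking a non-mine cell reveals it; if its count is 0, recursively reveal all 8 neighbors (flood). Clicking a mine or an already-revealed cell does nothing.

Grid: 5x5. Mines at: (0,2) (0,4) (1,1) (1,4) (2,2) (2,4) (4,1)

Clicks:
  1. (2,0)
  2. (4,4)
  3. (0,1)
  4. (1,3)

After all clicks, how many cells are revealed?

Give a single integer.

Answer: 9

Derivation:
Click 1 (2,0) count=1: revealed 1 new [(2,0)] -> total=1
Click 2 (4,4) count=0: revealed 6 new [(3,2) (3,3) (3,4) (4,2) (4,3) (4,4)] -> total=7
Click 3 (0,1) count=2: revealed 1 new [(0,1)] -> total=8
Click 4 (1,3) count=5: revealed 1 new [(1,3)] -> total=9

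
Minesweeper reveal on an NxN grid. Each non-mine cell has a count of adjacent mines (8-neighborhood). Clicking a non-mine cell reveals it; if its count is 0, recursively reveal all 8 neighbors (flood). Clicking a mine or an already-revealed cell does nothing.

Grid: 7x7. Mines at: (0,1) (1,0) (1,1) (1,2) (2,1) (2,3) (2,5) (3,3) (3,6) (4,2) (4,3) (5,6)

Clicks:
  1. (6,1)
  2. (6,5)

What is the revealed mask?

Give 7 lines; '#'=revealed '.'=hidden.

Click 1 (6,1) count=0: revealed 16 new [(3,0) (3,1) (4,0) (4,1) (5,0) (5,1) (5,2) (5,3) (5,4) (5,5) (6,0) (6,1) (6,2) (6,3) (6,4) (6,5)] -> total=16
Click 2 (6,5) count=1: revealed 0 new [(none)] -> total=16

Answer: .......
.......
.......
##.....
##.....
######.
######.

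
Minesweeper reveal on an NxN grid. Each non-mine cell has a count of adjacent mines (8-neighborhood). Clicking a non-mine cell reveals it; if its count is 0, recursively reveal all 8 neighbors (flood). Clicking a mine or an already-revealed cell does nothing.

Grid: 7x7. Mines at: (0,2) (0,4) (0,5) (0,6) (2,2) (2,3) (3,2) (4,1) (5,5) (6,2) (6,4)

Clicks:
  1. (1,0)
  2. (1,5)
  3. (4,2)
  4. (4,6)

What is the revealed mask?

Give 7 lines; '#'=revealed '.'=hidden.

Click 1 (1,0) count=0: revealed 8 new [(0,0) (0,1) (1,0) (1,1) (2,0) (2,1) (3,0) (3,1)] -> total=8
Click 2 (1,5) count=3: revealed 1 new [(1,5)] -> total=9
Click 3 (4,2) count=2: revealed 1 new [(4,2)] -> total=10
Click 4 (4,6) count=1: revealed 1 new [(4,6)] -> total=11

Answer: ##.....
##...#.
##.....
##.....
..#...#
.......
.......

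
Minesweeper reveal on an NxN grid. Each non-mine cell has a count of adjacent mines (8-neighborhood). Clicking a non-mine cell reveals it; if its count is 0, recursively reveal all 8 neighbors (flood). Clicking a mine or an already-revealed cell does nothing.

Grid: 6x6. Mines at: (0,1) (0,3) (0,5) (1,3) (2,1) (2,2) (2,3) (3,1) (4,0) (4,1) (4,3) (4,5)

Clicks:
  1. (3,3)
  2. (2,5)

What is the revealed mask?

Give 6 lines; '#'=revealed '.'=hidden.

Click 1 (3,3) count=3: revealed 1 new [(3,3)] -> total=1
Click 2 (2,5) count=0: revealed 6 new [(1,4) (1,5) (2,4) (2,5) (3,4) (3,5)] -> total=7

Answer: ......
....##
....##
...###
......
......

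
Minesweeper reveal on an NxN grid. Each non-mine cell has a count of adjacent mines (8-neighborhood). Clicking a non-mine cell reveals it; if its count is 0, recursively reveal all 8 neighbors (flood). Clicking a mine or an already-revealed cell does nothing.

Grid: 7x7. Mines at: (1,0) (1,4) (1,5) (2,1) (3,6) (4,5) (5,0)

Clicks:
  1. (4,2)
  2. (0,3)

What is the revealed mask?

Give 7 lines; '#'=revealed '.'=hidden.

Click 1 (4,2) count=0: revealed 23 new [(2,2) (2,3) (2,4) (3,1) (3,2) (3,3) (3,4) (4,1) (4,2) (4,3) (4,4) (5,1) (5,2) (5,3) (5,4) (5,5) (5,6) (6,1) (6,2) (6,3) (6,4) (6,5) (6,6)] -> total=23
Click 2 (0,3) count=1: revealed 1 new [(0,3)] -> total=24

Answer: ...#...
.......
..###..
.####..
.####..
.######
.######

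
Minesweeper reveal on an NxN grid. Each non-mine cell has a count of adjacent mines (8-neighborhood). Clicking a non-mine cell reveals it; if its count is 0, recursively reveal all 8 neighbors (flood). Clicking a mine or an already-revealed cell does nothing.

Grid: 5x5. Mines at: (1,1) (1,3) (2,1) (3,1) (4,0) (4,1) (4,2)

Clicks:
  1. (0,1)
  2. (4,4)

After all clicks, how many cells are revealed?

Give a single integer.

Answer: 7

Derivation:
Click 1 (0,1) count=1: revealed 1 new [(0,1)] -> total=1
Click 2 (4,4) count=0: revealed 6 new [(2,3) (2,4) (3,3) (3,4) (4,3) (4,4)] -> total=7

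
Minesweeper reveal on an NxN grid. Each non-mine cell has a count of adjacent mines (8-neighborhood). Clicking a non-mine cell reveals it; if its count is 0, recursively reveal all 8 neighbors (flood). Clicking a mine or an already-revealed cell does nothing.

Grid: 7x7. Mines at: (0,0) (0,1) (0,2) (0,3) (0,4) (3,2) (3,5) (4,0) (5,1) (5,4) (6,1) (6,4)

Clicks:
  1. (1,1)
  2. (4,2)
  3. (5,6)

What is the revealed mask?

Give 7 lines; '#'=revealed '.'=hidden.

Click 1 (1,1) count=3: revealed 1 new [(1,1)] -> total=1
Click 2 (4,2) count=2: revealed 1 new [(4,2)] -> total=2
Click 3 (5,6) count=0: revealed 6 new [(4,5) (4,6) (5,5) (5,6) (6,5) (6,6)] -> total=8

Answer: .......
.#.....
.......
.......
..#..##
.....##
.....##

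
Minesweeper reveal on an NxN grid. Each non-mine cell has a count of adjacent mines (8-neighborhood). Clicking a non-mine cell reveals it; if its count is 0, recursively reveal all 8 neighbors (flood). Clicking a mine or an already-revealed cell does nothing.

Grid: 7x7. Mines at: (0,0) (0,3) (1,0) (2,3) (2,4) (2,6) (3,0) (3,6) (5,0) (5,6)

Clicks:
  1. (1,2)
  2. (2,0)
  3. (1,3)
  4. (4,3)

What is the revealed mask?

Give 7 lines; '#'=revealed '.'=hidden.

Answer: .......
..##...
#......
.#####.
.#####.
.#####.
.#####.

Derivation:
Click 1 (1,2) count=2: revealed 1 new [(1,2)] -> total=1
Click 2 (2,0) count=2: revealed 1 new [(2,0)] -> total=2
Click 3 (1,3) count=3: revealed 1 new [(1,3)] -> total=3
Click 4 (4,3) count=0: revealed 20 new [(3,1) (3,2) (3,3) (3,4) (3,5) (4,1) (4,2) (4,3) (4,4) (4,5) (5,1) (5,2) (5,3) (5,4) (5,5) (6,1) (6,2) (6,3) (6,4) (6,5)] -> total=23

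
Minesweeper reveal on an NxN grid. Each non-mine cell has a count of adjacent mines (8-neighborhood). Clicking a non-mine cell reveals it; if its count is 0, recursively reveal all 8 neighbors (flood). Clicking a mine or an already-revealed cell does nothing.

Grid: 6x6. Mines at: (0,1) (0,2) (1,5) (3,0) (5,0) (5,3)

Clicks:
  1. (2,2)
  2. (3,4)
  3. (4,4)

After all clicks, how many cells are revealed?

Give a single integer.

Answer: 21

Derivation:
Click 1 (2,2) count=0: revealed 21 new [(1,1) (1,2) (1,3) (1,4) (2,1) (2,2) (2,3) (2,4) (2,5) (3,1) (3,2) (3,3) (3,4) (3,5) (4,1) (4,2) (4,3) (4,4) (4,5) (5,4) (5,5)] -> total=21
Click 2 (3,4) count=0: revealed 0 new [(none)] -> total=21
Click 3 (4,4) count=1: revealed 0 new [(none)] -> total=21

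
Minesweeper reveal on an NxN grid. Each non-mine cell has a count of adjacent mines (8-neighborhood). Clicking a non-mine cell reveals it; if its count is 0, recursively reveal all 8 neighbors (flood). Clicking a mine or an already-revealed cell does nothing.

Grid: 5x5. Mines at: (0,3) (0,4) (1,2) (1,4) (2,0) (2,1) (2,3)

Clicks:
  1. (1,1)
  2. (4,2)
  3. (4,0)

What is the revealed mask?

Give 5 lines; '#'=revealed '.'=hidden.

Click 1 (1,1) count=3: revealed 1 new [(1,1)] -> total=1
Click 2 (4,2) count=0: revealed 10 new [(3,0) (3,1) (3,2) (3,3) (3,4) (4,0) (4,1) (4,2) (4,3) (4,4)] -> total=11
Click 3 (4,0) count=0: revealed 0 new [(none)] -> total=11

Answer: .....
.#...
.....
#####
#####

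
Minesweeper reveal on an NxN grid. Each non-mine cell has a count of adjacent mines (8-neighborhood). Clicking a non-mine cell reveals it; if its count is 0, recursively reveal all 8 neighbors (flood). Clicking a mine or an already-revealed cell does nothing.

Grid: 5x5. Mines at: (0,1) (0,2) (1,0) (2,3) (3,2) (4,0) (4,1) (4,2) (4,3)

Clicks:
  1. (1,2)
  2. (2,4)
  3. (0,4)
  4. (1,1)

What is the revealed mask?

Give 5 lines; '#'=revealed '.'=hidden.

Answer: ...##
.####
....#
.....
.....

Derivation:
Click 1 (1,2) count=3: revealed 1 new [(1,2)] -> total=1
Click 2 (2,4) count=1: revealed 1 new [(2,4)] -> total=2
Click 3 (0,4) count=0: revealed 4 new [(0,3) (0,4) (1,3) (1,4)] -> total=6
Click 4 (1,1) count=3: revealed 1 new [(1,1)] -> total=7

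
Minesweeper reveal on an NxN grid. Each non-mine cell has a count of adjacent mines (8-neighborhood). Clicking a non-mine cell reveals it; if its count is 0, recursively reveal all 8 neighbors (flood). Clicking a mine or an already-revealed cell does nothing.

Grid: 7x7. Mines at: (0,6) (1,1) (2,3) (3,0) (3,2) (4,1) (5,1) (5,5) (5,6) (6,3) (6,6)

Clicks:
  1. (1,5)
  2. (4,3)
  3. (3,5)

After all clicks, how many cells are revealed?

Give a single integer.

Answer: 13

Derivation:
Click 1 (1,5) count=1: revealed 1 new [(1,5)] -> total=1
Click 2 (4,3) count=1: revealed 1 new [(4,3)] -> total=2
Click 3 (3,5) count=0: revealed 11 new [(1,4) (1,6) (2,4) (2,5) (2,6) (3,4) (3,5) (3,6) (4,4) (4,5) (4,6)] -> total=13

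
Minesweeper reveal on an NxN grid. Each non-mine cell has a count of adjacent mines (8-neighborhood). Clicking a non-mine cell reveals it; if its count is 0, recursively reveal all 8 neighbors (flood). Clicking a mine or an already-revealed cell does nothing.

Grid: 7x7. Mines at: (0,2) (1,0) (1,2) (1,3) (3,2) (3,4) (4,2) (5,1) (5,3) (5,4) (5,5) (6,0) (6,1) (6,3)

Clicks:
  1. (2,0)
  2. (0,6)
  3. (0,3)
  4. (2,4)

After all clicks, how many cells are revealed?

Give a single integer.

Answer: 15

Derivation:
Click 1 (2,0) count=1: revealed 1 new [(2,0)] -> total=1
Click 2 (0,6) count=0: revealed 13 new [(0,4) (0,5) (0,6) (1,4) (1,5) (1,6) (2,4) (2,5) (2,6) (3,5) (3,6) (4,5) (4,6)] -> total=14
Click 3 (0,3) count=3: revealed 1 new [(0,3)] -> total=15
Click 4 (2,4) count=2: revealed 0 new [(none)] -> total=15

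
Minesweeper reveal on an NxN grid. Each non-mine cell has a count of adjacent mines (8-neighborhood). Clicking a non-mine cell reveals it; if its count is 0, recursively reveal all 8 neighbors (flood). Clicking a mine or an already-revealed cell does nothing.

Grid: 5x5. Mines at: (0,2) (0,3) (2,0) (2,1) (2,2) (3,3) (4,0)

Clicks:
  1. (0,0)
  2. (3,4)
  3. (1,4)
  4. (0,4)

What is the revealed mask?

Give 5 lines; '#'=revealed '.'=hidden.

Click 1 (0,0) count=0: revealed 4 new [(0,0) (0,1) (1,0) (1,1)] -> total=4
Click 2 (3,4) count=1: revealed 1 new [(3,4)] -> total=5
Click 3 (1,4) count=1: revealed 1 new [(1,4)] -> total=6
Click 4 (0,4) count=1: revealed 1 new [(0,4)] -> total=7

Answer: ##..#
##..#
.....
....#
.....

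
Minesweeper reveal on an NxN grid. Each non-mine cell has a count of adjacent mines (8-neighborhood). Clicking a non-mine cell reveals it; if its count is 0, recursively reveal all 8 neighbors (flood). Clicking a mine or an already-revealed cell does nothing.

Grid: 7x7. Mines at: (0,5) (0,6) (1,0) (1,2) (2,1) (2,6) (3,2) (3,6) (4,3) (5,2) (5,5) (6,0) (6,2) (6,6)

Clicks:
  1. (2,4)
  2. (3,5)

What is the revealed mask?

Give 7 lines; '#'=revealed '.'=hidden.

Click 1 (2,4) count=0: revealed 9 new [(1,3) (1,4) (1,5) (2,3) (2,4) (2,5) (3,3) (3,4) (3,5)] -> total=9
Click 2 (3,5) count=2: revealed 0 new [(none)] -> total=9

Answer: .......
...###.
...###.
...###.
.......
.......
.......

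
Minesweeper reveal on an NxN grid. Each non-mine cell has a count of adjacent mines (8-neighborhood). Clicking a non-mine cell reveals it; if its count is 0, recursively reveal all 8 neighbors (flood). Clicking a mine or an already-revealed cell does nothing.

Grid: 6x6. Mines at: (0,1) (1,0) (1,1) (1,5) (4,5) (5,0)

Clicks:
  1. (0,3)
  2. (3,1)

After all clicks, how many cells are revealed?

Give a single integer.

Click 1 (0,3) count=0: revealed 25 new [(0,2) (0,3) (0,4) (1,2) (1,3) (1,4) (2,0) (2,1) (2,2) (2,3) (2,4) (3,0) (3,1) (3,2) (3,3) (3,4) (4,0) (4,1) (4,2) (4,3) (4,4) (5,1) (5,2) (5,3) (5,4)] -> total=25
Click 2 (3,1) count=0: revealed 0 new [(none)] -> total=25

Answer: 25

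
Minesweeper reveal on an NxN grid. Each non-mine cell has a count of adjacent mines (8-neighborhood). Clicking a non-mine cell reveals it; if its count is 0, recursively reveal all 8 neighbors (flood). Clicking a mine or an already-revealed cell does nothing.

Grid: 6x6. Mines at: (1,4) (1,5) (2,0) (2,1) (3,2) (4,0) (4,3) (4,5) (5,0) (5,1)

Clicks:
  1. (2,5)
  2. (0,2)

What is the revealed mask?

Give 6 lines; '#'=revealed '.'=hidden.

Click 1 (2,5) count=2: revealed 1 new [(2,5)] -> total=1
Click 2 (0,2) count=0: revealed 8 new [(0,0) (0,1) (0,2) (0,3) (1,0) (1,1) (1,2) (1,3)] -> total=9

Answer: ####..
####..
.....#
......
......
......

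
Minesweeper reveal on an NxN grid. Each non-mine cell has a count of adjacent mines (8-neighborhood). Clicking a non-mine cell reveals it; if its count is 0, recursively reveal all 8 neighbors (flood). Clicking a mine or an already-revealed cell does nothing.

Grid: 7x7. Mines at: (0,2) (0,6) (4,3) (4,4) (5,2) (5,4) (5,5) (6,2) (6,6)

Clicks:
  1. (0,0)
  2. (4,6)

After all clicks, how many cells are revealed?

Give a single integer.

Answer: 35

Derivation:
Click 1 (0,0) count=0: revealed 35 new [(0,0) (0,1) (0,3) (0,4) (0,5) (1,0) (1,1) (1,2) (1,3) (1,4) (1,5) (1,6) (2,0) (2,1) (2,2) (2,3) (2,4) (2,5) (2,6) (3,0) (3,1) (3,2) (3,3) (3,4) (3,5) (3,6) (4,0) (4,1) (4,2) (4,5) (4,6) (5,0) (5,1) (6,0) (6,1)] -> total=35
Click 2 (4,6) count=1: revealed 0 new [(none)] -> total=35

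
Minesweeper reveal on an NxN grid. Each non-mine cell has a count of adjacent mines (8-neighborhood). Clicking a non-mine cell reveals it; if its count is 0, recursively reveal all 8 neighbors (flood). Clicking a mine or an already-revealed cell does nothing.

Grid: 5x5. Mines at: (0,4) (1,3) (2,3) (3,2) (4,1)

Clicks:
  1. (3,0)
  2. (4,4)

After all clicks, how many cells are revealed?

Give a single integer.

Click 1 (3,0) count=1: revealed 1 new [(3,0)] -> total=1
Click 2 (4,4) count=0: revealed 4 new [(3,3) (3,4) (4,3) (4,4)] -> total=5

Answer: 5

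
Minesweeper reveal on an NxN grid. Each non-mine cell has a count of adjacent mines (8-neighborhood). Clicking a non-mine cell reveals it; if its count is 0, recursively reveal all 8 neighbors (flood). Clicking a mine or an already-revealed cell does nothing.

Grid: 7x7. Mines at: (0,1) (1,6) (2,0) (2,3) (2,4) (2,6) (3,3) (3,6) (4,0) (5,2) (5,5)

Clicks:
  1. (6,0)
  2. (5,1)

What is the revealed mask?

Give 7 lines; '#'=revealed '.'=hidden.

Click 1 (6,0) count=0: revealed 4 new [(5,0) (5,1) (6,0) (6,1)] -> total=4
Click 2 (5,1) count=2: revealed 0 new [(none)] -> total=4

Answer: .......
.......
.......
.......
.......
##.....
##.....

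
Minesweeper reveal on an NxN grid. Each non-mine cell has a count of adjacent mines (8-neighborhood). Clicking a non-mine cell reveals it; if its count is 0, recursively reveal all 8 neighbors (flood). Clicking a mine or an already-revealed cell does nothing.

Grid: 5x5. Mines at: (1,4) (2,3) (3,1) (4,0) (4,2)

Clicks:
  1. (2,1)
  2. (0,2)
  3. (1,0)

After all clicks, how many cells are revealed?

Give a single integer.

Answer: 11

Derivation:
Click 1 (2,1) count=1: revealed 1 new [(2,1)] -> total=1
Click 2 (0,2) count=0: revealed 10 new [(0,0) (0,1) (0,2) (0,3) (1,0) (1,1) (1,2) (1,3) (2,0) (2,2)] -> total=11
Click 3 (1,0) count=0: revealed 0 new [(none)] -> total=11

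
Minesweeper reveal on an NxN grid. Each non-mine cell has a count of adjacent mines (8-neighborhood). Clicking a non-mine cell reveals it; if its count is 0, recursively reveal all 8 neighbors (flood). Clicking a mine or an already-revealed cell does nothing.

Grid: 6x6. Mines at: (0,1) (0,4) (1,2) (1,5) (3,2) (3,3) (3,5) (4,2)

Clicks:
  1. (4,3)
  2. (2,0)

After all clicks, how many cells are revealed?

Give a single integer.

Click 1 (4,3) count=3: revealed 1 new [(4,3)] -> total=1
Click 2 (2,0) count=0: revealed 10 new [(1,0) (1,1) (2,0) (2,1) (3,0) (3,1) (4,0) (4,1) (5,0) (5,1)] -> total=11

Answer: 11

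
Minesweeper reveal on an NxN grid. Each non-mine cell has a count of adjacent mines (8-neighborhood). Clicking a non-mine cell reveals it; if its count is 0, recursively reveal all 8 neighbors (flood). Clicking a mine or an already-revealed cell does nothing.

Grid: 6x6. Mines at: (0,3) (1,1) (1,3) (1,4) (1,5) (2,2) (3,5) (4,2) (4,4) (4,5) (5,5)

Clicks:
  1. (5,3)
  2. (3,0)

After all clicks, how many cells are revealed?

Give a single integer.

Click 1 (5,3) count=2: revealed 1 new [(5,3)] -> total=1
Click 2 (3,0) count=0: revealed 8 new [(2,0) (2,1) (3,0) (3,1) (4,0) (4,1) (5,0) (5,1)] -> total=9

Answer: 9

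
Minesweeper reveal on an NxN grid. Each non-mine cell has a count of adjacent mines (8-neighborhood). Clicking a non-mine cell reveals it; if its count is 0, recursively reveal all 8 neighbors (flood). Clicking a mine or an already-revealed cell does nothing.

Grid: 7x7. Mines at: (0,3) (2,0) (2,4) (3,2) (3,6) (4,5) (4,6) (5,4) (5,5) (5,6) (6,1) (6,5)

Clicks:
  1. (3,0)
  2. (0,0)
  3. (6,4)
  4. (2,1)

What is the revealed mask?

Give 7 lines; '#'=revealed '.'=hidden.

Click 1 (3,0) count=1: revealed 1 new [(3,0)] -> total=1
Click 2 (0,0) count=0: revealed 6 new [(0,0) (0,1) (0,2) (1,0) (1,1) (1,2)] -> total=7
Click 3 (6,4) count=3: revealed 1 new [(6,4)] -> total=8
Click 4 (2,1) count=2: revealed 1 new [(2,1)] -> total=9

Answer: ###....
###....
.#.....
#......
.......
.......
....#..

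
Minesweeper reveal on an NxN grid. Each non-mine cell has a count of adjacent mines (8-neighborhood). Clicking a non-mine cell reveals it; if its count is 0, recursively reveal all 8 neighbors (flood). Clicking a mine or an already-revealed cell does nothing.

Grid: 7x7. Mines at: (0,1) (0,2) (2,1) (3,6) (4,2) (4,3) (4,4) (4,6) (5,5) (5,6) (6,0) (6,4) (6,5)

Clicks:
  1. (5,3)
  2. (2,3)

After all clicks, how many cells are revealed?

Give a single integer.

Answer: 19

Derivation:
Click 1 (5,3) count=4: revealed 1 new [(5,3)] -> total=1
Click 2 (2,3) count=0: revealed 18 new [(0,3) (0,4) (0,5) (0,6) (1,2) (1,3) (1,4) (1,5) (1,6) (2,2) (2,3) (2,4) (2,5) (2,6) (3,2) (3,3) (3,4) (3,5)] -> total=19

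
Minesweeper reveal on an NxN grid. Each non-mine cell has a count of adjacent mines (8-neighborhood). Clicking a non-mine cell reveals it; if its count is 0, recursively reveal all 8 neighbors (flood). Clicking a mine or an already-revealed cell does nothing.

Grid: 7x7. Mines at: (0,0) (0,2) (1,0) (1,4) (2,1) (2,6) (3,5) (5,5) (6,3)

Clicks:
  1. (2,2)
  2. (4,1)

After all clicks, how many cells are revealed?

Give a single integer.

Click 1 (2,2) count=1: revealed 1 new [(2,2)] -> total=1
Click 2 (4,1) count=0: revealed 20 new [(2,3) (2,4) (3,0) (3,1) (3,2) (3,3) (3,4) (4,0) (4,1) (4,2) (4,3) (4,4) (5,0) (5,1) (5,2) (5,3) (5,4) (6,0) (6,1) (6,2)] -> total=21

Answer: 21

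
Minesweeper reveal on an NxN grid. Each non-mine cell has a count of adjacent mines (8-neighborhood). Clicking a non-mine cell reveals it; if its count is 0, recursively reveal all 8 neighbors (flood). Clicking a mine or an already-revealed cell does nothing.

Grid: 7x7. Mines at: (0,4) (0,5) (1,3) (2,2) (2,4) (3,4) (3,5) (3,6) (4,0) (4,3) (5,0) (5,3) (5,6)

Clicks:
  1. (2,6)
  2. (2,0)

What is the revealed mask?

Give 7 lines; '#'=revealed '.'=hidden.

Click 1 (2,6) count=2: revealed 1 new [(2,6)] -> total=1
Click 2 (2,0) count=0: revealed 10 new [(0,0) (0,1) (0,2) (1,0) (1,1) (1,2) (2,0) (2,1) (3,0) (3,1)] -> total=11

Answer: ###....
###....
##....#
##.....
.......
.......
.......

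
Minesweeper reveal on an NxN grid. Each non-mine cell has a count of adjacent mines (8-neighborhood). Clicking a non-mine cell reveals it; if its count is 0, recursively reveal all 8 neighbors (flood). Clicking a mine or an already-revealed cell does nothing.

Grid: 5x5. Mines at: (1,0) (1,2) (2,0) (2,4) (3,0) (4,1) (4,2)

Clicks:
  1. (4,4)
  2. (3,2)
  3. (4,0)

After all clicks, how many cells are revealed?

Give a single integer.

Click 1 (4,4) count=0: revealed 4 new [(3,3) (3,4) (4,3) (4,4)] -> total=4
Click 2 (3,2) count=2: revealed 1 new [(3,2)] -> total=5
Click 3 (4,0) count=2: revealed 1 new [(4,0)] -> total=6

Answer: 6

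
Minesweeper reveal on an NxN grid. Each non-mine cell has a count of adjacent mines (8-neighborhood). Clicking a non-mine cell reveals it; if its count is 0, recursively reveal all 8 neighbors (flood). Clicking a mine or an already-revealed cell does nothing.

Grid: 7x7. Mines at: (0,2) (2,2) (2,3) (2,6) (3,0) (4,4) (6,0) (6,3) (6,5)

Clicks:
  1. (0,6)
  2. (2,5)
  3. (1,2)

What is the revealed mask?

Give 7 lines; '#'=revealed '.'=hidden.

Click 1 (0,6) count=0: revealed 8 new [(0,3) (0,4) (0,5) (0,6) (1,3) (1,4) (1,5) (1,6)] -> total=8
Click 2 (2,5) count=1: revealed 1 new [(2,5)] -> total=9
Click 3 (1,2) count=3: revealed 1 new [(1,2)] -> total=10

Answer: ...####
..#####
.....#.
.......
.......
.......
.......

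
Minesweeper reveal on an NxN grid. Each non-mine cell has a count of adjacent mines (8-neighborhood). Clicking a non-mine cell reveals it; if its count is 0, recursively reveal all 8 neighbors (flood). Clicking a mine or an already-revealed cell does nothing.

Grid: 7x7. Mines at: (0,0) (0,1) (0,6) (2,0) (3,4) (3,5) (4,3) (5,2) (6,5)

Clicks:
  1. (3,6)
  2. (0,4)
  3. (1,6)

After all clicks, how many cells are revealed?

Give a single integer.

Answer: 19

Derivation:
Click 1 (3,6) count=1: revealed 1 new [(3,6)] -> total=1
Click 2 (0,4) count=0: revealed 17 new [(0,2) (0,3) (0,4) (0,5) (1,1) (1,2) (1,3) (1,4) (1,5) (2,1) (2,2) (2,3) (2,4) (2,5) (3,1) (3,2) (3,3)] -> total=18
Click 3 (1,6) count=1: revealed 1 new [(1,6)] -> total=19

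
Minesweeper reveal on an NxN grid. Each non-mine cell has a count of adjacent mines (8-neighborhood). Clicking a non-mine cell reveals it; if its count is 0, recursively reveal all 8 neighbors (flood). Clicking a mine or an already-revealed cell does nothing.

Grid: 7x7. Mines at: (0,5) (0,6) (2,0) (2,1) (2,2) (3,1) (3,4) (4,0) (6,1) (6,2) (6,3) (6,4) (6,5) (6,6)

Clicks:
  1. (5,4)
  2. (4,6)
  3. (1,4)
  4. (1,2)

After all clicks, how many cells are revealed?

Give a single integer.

Answer: 13

Derivation:
Click 1 (5,4) count=3: revealed 1 new [(5,4)] -> total=1
Click 2 (4,6) count=0: revealed 10 new [(1,5) (1,6) (2,5) (2,6) (3,5) (3,6) (4,5) (4,6) (5,5) (5,6)] -> total=11
Click 3 (1,4) count=1: revealed 1 new [(1,4)] -> total=12
Click 4 (1,2) count=2: revealed 1 new [(1,2)] -> total=13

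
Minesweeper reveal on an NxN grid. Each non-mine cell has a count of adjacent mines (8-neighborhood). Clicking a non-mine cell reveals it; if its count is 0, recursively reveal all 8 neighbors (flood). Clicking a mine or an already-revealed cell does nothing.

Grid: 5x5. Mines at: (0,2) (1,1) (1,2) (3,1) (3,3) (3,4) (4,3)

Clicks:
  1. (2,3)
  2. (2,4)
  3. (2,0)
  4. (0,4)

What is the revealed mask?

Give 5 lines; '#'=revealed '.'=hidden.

Answer: ...##
...##
#..##
.....
.....

Derivation:
Click 1 (2,3) count=3: revealed 1 new [(2,3)] -> total=1
Click 2 (2,4) count=2: revealed 1 new [(2,4)] -> total=2
Click 3 (2,0) count=2: revealed 1 new [(2,0)] -> total=3
Click 4 (0,4) count=0: revealed 4 new [(0,3) (0,4) (1,3) (1,4)] -> total=7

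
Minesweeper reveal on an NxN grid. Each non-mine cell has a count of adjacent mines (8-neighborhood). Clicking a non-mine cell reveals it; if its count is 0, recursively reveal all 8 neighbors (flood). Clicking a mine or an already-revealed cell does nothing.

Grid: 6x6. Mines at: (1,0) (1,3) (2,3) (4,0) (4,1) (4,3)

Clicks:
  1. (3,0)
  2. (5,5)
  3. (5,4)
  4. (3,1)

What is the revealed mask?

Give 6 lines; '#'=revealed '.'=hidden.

Answer: ....##
....##
....##
##..##
....##
....##

Derivation:
Click 1 (3,0) count=2: revealed 1 new [(3,0)] -> total=1
Click 2 (5,5) count=0: revealed 12 new [(0,4) (0,5) (1,4) (1,5) (2,4) (2,5) (3,4) (3,5) (4,4) (4,5) (5,4) (5,5)] -> total=13
Click 3 (5,4) count=1: revealed 0 new [(none)] -> total=13
Click 4 (3,1) count=2: revealed 1 new [(3,1)] -> total=14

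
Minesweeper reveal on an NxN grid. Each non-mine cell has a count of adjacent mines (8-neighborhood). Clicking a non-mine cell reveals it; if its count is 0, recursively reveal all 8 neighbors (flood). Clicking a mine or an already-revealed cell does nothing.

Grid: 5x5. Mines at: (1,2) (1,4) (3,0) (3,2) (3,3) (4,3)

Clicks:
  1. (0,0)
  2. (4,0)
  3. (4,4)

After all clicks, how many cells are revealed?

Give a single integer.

Click 1 (0,0) count=0: revealed 6 new [(0,0) (0,1) (1,0) (1,1) (2,0) (2,1)] -> total=6
Click 2 (4,0) count=1: revealed 1 new [(4,0)] -> total=7
Click 3 (4,4) count=2: revealed 1 new [(4,4)] -> total=8

Answer: 8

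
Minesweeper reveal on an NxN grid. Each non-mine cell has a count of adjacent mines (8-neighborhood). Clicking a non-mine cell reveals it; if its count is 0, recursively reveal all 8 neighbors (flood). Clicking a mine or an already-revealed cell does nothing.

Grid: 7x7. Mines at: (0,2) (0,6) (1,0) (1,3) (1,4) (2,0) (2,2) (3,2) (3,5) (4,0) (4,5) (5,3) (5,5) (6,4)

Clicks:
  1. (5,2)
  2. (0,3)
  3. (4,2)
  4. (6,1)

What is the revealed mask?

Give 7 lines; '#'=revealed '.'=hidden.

Click 1 (5,2) count=1: revealed 1 new [(5,2)] -> total=1
Click 2 (0,3) count=3: revealed 1 new [(0,3)] -> total=2
Click 3 (4,2) count=2: revealed 1 new [(4,2)] -> total=3
Click 4 (6,1) count=0: revealed 5 new [(5,0) (5,1) (6,0) (6,1) (6,2)] -> total=8

Answer: ...#...
.......
.......
.......
..#....
###....
###....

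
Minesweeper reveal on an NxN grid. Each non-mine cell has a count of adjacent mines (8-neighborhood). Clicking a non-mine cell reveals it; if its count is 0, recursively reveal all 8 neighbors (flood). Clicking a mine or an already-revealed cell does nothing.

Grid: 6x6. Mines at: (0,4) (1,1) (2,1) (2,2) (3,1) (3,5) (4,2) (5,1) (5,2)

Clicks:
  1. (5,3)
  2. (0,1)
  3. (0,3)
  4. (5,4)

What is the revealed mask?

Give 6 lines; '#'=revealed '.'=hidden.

Answer: .#.#..
......
......
......
...###
...###

Derivation:
Click 1 (5,3) count=2: revealed 1 new [(5,3)] -> total=1
Click 2 (0,1) count=1: revealed 1 new [(0,1)] -> total=2
Click 3 (0,3) count=1: revealed 1 new [(0,3)] -> total=3
Click 4 (5,4) count=0: revealed 5 new [(4,3) (4,4) (4,5) (5,4) (5,5)] -> total=8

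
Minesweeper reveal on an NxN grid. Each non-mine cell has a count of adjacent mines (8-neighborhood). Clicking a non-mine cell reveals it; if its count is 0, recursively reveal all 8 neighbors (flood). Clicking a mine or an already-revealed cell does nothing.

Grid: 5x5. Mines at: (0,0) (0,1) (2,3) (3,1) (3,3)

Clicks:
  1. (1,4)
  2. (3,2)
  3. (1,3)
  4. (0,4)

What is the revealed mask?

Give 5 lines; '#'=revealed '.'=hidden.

Click 1 (1,4) count=1: revealed 1 new [(1,4)] -> total=1
Click 2 (3,2) count=3: revealed 1 new [(3,2)] -> total=2
Click 3 (1,3) count=1: revealed 1 new [(1,3)] -> total=3
Click 4 (0,4) count=0: revealed 4 new [(0,2) (0,3) (0,4) (1,2)] -> total=7

Answer: ..###
..###
.....
..#..
.....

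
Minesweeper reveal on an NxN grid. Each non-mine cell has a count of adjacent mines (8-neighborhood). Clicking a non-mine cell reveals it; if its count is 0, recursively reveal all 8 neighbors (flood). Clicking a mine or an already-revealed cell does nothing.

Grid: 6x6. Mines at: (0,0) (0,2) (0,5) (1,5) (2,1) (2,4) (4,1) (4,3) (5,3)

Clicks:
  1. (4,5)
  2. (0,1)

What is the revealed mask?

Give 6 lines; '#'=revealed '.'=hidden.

Answer: .#....
......
......
....##
....##
....##

Derivation:
Click 1 (4,5) count=0: revealed 6 new [(3,4) (3,5) (4,4) (4,5) (5,4) (5,5)] -> total=6
Click 2 (0,1) count=2: revealed 1 new [(0,1)] -> total=7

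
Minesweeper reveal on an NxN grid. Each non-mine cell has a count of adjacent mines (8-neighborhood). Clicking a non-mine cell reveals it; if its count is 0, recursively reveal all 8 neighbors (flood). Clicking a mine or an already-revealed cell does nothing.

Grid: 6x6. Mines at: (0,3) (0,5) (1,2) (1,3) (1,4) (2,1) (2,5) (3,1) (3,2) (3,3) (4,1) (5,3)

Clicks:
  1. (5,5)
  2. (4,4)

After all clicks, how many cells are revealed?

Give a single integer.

Answer: 6

Derivation:
Click 1 (5,5) count=0: revealed 6 new [(3,4) (3,5) (4,4) (4,5) (5,4) (5,5)] -> total=6
Click 2 (4,4) count=2: revealed 0 new [(none)] -> total=6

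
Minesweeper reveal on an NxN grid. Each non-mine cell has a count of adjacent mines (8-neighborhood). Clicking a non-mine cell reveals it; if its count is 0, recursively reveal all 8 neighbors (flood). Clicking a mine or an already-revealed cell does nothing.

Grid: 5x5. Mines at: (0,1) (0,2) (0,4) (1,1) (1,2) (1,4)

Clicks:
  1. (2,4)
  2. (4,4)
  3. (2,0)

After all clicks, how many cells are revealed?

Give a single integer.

Click 1 (2,4) count=1: revealed 1 new [(2,4)] -> total=1
Click 2 (4,4) count=0: revealed 14 new [(2,0) (2,1) (2,2) (2,3) (3,0) (3,1) (3,2) (3,3) (3,4) (4,0) (4,1) (4,2) (4,3) (4,4)] -> total=15
Click 3 (2,0) count=1: revealed 0 new [(none)] -> total=15

Answer: 15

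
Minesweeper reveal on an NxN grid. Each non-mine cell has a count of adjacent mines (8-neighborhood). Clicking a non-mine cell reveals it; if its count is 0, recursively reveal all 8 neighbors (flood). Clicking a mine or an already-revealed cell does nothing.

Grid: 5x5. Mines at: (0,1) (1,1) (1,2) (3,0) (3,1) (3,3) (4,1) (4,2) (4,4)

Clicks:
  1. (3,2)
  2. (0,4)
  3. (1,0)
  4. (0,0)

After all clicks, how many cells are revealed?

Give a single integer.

Answer: 9

Derivation:
Click 1 (3,2) count=4: revealed 1 new [(3,2)] -> total=1
Click 2 (0,4) count=0: revealed 6 new [(0,3) (0,4) (1,3) (1,4) (2,3) (2,4)] -> total=7
Click 3 (1,0) count=2: revealed 1 new [(1,0)] -> total=8
Click 4 (0,0) count=2: revealed 1 new [(0,0)] -> total=9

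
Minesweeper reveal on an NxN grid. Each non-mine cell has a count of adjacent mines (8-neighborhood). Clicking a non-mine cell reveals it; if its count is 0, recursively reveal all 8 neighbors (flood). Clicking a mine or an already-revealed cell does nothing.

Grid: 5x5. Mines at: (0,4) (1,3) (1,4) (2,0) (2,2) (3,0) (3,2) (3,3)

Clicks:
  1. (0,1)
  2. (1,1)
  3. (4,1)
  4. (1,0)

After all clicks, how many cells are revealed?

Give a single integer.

Answer: 7

Derivation:
Click 1 (0,1) count=0: revealed 6 new [(0,0) (0,1) (0,2) (1,0) (1,1) (1,2)] -> total=6
Click 2 (1,1) count=2: revealed 0 new [(none)] -> total=6
Click 3 (4,1) count=2: revealed 1 new [(4,1)] -> total=7
Click 4 (1,0) count=1: revealed 0 new [(none)] -> total=7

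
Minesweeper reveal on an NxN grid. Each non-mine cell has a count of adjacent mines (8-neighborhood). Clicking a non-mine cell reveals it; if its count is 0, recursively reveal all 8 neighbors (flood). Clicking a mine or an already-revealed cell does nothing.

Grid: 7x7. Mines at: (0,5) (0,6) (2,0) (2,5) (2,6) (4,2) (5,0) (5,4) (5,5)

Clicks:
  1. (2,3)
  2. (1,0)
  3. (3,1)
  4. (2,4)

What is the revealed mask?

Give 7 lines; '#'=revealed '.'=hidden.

Answer: #####..
#####..
.####..
.####..
.......
.......
.......

Derivation:
Click 1 (2,3) count=0: revealed 18 new [(0,0) (0,1) (0,2) (0,3) (0,4) (1,0) (1,1) (1,2) (1,3) (1,4) (2,1) (2,2) (2,3) (2,4) (3,1) (3,2) (3,3) (3,4)] -> total=18
Click 2 (1,0) count=1: revealed 0 new [(none)] -> total=18
Click 3 (3,1) count=2: revealed 0 new [(none)] -> total=18
Click 4 (2,4) count=1: revealed 0 new [(none)] -> total=18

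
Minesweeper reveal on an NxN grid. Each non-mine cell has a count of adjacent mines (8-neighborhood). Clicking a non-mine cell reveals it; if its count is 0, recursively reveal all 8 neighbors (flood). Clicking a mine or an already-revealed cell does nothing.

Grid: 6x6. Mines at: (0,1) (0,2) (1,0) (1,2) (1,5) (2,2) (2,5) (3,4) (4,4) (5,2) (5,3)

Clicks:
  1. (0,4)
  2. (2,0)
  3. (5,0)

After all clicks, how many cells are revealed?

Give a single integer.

Click 1 (0,4) count=1: revealed 1 new [(0,4)] -> total=1
Click 2 (2,0) count=1: revealed 1 new [(2,0)] -> total=2
Click 3 (5,0) count=0: revealed 7 new [(2,1) (3,0) (3,1) (4,0) (4,1) (5,0) (5,1)] -> total=9

Answer: 9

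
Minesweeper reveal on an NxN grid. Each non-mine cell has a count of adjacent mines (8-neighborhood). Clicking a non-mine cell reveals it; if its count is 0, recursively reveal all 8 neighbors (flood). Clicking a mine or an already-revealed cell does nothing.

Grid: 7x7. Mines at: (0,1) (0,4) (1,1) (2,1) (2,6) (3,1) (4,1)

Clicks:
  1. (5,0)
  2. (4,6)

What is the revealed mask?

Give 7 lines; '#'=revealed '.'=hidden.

Answer: .......
..####.
..####.
..#####
..#####
#######
#######

Derivation:
Click 1 (5,0) count=1: revealed 1 new [(5,0)] -> total=1
Click 2 (4,6) count=0: revealed 31 new [(1,2) (1,3) (1,4) (1,5) (2,2) (2,3) (2,4) (2,5) (3,2) (3,3) (3,4) (3,5) (3,6) (4,2) (4,3) (4,4) (4,5) (4,6) (5,1) (5,2) (5,3) (5,4) (5,5) (5,6) (6,0) (6,1) (6,2) (6,3) (6,4) (6,5) (6,6)] -> total=32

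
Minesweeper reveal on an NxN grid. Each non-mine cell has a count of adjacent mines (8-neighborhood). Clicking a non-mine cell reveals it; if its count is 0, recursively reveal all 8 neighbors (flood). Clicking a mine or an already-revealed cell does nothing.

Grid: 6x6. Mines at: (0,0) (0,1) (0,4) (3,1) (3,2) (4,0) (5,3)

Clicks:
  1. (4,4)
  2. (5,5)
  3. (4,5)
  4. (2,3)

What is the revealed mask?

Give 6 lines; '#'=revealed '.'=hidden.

Answer: ......
...###
...###
...###
...###
....##

Derivation:
Click 1 (4,4) count=1: revealed 1 new [(4,4)] -> total=1
Click 2 (5,5) count=0: revealed 13 new [(1,3) (1,4) (1,5) (2,3) (2,4) (2,5) (3,3) (3,4) (3,5) (4,3) (4,5) (5,4) (5,5)] -> total=14
Click 3 (4,5) count=0: revealed 0 new [(none)] -> total=14
Click 4 (2,3) count=1: revealed 0 new [(none)] -> total=14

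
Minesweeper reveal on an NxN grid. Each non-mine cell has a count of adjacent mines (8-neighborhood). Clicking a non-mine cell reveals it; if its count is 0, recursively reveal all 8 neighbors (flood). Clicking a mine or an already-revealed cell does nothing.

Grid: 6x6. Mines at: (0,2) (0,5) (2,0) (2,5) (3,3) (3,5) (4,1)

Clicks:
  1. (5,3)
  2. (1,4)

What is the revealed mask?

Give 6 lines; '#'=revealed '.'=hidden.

Answer: ......
....#.
......
......
..####
..####

Derivation:
Click 1 (5,3) count=0: revealed 8 new [(4,2) (4,3) (4,4) (4,5) (5,2) (5,3) (5,4) (5,5)] -> total=8
Click 2 (1,4) count=2: revealed 1 new [(1,4)] -> total=9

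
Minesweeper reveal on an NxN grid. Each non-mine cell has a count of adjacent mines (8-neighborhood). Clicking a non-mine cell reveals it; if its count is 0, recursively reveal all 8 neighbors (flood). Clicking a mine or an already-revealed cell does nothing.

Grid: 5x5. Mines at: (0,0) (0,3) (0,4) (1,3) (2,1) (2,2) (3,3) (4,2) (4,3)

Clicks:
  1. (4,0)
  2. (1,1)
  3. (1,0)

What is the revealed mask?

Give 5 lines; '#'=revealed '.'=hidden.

Click 1 (4,0) count=0: revealed 4 new [(3,0) (3,1) (4,0) (4,1)] -> total=4
Click 2 (1,1) count=3: revealed 1 new [(1,1)] -> total=5
Click 3 (1,0) count=2: revealed 1 new [(1,0)] -> total=6

Answer: .....
##...
.....
##...
##...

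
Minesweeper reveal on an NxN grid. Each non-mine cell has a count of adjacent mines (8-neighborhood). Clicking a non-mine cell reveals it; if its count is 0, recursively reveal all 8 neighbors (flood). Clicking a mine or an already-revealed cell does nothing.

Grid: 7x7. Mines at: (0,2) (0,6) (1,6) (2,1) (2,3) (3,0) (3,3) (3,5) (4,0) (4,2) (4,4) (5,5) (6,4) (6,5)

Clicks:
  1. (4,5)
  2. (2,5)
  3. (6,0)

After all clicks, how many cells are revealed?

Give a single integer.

Click 1 (4,5) count=3: revealed 1 new [(4,5)] -> total=1
Click 2 (2,5) count=2: revealed 1 new [(2,5)] -> total=2
Click 3 (6,0) count=0: revealed 8 new [(5,0) (5,1) (5,2) (5,3) (6,0) (6,1) (6,2) (6,3)] -> total=10

Answer: 10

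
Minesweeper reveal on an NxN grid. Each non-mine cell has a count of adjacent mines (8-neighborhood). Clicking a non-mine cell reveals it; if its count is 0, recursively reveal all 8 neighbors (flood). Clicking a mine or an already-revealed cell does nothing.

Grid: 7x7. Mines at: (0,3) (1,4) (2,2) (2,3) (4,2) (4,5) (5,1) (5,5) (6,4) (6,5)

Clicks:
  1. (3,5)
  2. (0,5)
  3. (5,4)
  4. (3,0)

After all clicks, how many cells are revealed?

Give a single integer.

Click 1 (3,5) count=1: revealed 1 new [(3,5)] -> total=1
Click 2 (0,5) count=1: revealed 1 new [(0,5)] -> total=2
Click 3 (5,4) count=4: revealed 1 new [(5,4)] -> total=3
Click 4 (3,0) count=0: revealed 12 new [(0,0) (0,1) (0,2) (1,0) (1,1) (1,2) (2,0) (2,1) (3,0) (3,1) (4,0) (4,1)] -> total=15

Answer: 15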